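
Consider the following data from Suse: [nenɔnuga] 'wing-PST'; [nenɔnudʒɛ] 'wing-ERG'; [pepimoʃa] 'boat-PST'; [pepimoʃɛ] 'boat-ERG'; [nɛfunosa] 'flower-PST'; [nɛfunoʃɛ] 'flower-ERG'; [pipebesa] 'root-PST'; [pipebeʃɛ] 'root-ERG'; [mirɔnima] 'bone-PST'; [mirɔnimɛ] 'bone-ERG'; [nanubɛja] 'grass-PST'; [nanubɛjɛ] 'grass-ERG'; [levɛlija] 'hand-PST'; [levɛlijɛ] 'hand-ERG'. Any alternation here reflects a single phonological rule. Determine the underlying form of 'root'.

The root 'root' surfaces as [pipebesa] and [pipebeʃɛ], with a stem-final [s] ~ [ʃ] alternation.
Compare 'boat', with invariant [ʃ] in [pepimoʃa] and [pepimoʃɛ]: an analysis with underlying /ʃ/ and a rule producing [s] before the PST suffix would wrongly predict alternation here too.
So /s/ is underlying, and a rule of palatalization before a front vowel — /g/ and /s/ become palato-alveolar [dʒ] and [ʃ] before a front vowel — gives [ʃ].

/pipebes/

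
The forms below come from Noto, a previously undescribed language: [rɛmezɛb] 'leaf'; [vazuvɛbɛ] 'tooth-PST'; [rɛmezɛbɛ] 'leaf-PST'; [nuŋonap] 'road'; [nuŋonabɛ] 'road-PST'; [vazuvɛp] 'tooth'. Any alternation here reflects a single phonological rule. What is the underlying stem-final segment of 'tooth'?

/p/

The stem for 'tooth' ends in [b] in [vazuvɛbɛ] but [p] in [vazuvɛp].
If /b/ were underlying and a rule turned it into [p] in isolation, 'leaf' would also alternate; but it has [b] in both [rɛmezɛbɛ] and [rɛmezɛb].
The underlying segment must be /p/; voiceless stops become voiced between vowels, yielding [b] there.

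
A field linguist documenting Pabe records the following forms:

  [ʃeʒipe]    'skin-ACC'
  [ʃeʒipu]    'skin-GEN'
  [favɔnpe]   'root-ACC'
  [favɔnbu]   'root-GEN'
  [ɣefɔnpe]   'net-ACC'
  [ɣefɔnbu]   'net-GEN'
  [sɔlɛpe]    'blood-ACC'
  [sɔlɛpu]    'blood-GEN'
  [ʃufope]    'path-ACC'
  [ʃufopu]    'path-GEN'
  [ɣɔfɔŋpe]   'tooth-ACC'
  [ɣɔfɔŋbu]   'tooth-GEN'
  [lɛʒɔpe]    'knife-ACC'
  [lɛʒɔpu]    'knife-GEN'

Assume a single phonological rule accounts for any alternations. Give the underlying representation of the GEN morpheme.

/-bu/

The GEN morpheme has two allomorphs, [-bu] and [-pu].
By contrast the ACC suffix keeps its initial [p] throughout — that segment must be underlying.
The GEN suffix is therefore /-bu/ underlyingly, with post-vocalic devoicing: voiced stops become voiceless after a vowel.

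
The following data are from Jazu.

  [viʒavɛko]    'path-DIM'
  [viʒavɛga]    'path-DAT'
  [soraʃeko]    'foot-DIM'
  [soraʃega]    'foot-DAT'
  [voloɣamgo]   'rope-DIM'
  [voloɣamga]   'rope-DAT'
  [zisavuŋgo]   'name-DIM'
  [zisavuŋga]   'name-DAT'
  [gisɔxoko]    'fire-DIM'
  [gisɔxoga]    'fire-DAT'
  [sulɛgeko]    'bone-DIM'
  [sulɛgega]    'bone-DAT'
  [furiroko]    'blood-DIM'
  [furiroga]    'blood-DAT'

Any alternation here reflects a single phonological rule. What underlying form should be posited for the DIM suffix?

The DIM morpheme has two allomorphs, [-go] and [-ko].
By contrast the DAT suffix keeps its initial [g] throughout — that segment must be underlying.
So the underlying form is /-ko/, and voiceless stops become voiced after a nasal.

/-ko/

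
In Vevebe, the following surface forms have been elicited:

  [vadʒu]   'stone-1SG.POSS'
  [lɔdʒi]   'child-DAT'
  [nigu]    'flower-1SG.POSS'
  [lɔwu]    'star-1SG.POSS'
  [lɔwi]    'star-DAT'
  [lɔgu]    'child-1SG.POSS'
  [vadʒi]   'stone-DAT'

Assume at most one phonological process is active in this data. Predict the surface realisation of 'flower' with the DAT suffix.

[nidʒi]

The root 'child' surfaces as [lɔgu] and [lɔdʒi], with a stem-final [g] ~ [dʒ] alternation.
Compare 'stone', with invariant [dʒ] in [vadʒu] and [vadʒi]: an analysis with underlying /dʒ/ and a rule producing [g] before the 1SG.POSS suffix would wrongly predict alternation here too.
The alternation reflects palatalization before a front vowel: /g/ becomes palato-alveolar [dʒ] before a front vowel. /g/ is underlying.
From [nigu] the stem 'flower' is /nig/; before a front vowel this yields [nidʒi].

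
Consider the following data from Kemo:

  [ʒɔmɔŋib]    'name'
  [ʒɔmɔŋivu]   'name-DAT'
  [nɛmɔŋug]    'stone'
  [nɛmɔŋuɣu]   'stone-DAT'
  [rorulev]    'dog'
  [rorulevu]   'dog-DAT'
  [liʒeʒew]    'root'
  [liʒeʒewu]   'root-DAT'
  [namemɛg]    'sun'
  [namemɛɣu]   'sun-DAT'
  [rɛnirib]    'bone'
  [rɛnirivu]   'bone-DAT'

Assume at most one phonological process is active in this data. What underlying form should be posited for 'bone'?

/rɛnirib/

The root 'bone' surfaces as [rɛnirib] and [rɛnirivu], with a stem-final [b] ~ [v] alternation.
But 'dog' keeps [v] in both environments ([rorulev], [rorulevu]), so there is no rule changing /v/ to [b] in isolation.
So /b/ is underlying, and a rule of intervocalic spirantization — voiced stops become fricatives between vowels — gives [v].
So 'bone' = /rɛnirib/.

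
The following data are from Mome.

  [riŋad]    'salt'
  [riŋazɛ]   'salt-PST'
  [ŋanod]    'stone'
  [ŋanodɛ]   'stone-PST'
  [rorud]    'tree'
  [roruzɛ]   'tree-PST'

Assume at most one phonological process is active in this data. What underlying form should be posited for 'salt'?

/riŋaz/

The root 'salt' surfaces as [riŋad] and [riŋazɛ], with a stem-final [d] ~ [z] alternation.
But 'stone' keeps [d] in both environments ([ŋanod], [ŋanodɛ]), so there is no rule changing /d/ to [z] before the PST suffix.
So /z/ is underlying, and a rule of word-final hardening — voiced fricatives become stops word-finally — gives [d].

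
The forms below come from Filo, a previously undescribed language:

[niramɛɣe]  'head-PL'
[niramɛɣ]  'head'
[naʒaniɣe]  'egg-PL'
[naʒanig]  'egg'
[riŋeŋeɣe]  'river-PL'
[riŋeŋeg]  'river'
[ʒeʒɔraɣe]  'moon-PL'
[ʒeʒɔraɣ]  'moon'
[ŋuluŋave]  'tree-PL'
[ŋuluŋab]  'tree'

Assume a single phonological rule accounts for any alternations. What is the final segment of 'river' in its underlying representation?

/g/

The stem for 'river' ends in [ɣ] in [riŋeŋeɣe] but [g] in [riŋeŋeg].
If /ɣ/ were underlying and a rule turned it into [g] in isolation, 'moon' would also alternate; but it has [ɣ] in both [ʒeʒɔraɣe] and [ʒeʒɔraɣ].
The alternation reflects intervocalic spirantization: voiced stops become fricatives between vowels. /g/ is underlying.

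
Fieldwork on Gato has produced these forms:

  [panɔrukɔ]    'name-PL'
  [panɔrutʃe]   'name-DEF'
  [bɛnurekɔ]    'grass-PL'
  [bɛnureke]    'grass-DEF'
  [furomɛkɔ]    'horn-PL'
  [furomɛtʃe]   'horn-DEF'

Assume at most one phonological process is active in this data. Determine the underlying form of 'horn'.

'horn' shows [k] ~ [tʃ] at the end of the stem ([furomɛkɔ] vs [furomɛtʃe]).
Compare 'grass', with invariant [k] in [bɛnurekɔ] and [bɛnureke]: an analysis with underlying /k/ and a rule producing [tʃ] before the DEF suffix would wrongly predict alternation here too.
So /tʃ/ is underlying, and a rule of depalatalization — palato-alveolar /tʃ/ becomes [k] when no front vowel follows — gives [k].
Hence 'horn' is /furomɛtʃ/ underlyingly.

/furomɛtʃ/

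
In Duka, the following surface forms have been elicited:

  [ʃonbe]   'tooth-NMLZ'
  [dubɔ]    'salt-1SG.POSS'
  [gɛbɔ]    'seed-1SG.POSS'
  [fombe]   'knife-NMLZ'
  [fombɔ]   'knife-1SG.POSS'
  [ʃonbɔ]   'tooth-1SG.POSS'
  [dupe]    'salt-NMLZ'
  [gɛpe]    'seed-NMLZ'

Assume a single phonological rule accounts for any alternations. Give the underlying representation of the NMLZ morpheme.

/-pe/

The NMLZ suffix surfaces as [-be] and [-pe], depending on the final segment of the stem.
By contrast the 1SG.POSS suffix keeps its initial [b] throughout — that segment must be underlying.
So the underlying form is /-pe/, and voiceless stops become voiced after a nasal.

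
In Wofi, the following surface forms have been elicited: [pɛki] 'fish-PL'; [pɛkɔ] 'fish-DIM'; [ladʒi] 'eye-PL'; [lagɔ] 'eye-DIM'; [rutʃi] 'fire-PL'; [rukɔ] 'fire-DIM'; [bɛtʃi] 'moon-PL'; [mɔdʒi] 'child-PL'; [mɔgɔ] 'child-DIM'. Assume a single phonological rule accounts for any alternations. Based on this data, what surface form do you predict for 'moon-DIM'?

[bɛkɔ]

In [rutʃi] and [rukɔ] the final segment of 'fire' alternates: [tʃ] ~ [k].
Compare 'fish', with invariant [k] in [pɛki] and [pɛkɔ]: an analysis with underlying /k/ and a rule producing [tʃ] before the PL suffix would wrongly predict alternation here too.
The underlying segment must be /tʃ/; palato-alveolar /tʃ/ and /dʒ/ become [k] and [g] when no front vowel follows, yielding [k] there.
The one attested form of 'moon', [bɛtʃi], shows underlying /bɛtʃ/. Applying the same rule when no front vowel follows gives [bɛkɔ].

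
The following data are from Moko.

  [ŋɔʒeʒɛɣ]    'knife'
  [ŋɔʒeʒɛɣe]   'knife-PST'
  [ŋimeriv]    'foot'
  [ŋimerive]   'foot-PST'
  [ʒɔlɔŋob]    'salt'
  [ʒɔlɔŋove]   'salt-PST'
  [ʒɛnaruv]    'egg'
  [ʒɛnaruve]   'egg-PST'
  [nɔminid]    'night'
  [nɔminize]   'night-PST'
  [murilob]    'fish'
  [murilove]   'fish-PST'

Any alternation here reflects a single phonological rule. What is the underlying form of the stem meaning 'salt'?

/ʒɔlɔŋob/

The stem for 'salt' ends in [b] in [ʒɔlɔŋob] but [v] in [ʒɔlɔŋove].
If /v/ were underlying and a rule turned it into [b] in isolation, 'foot' would also alternate; but it has [v] in both [ŋimeriv] and [ŋimerive].
Therefore /b/ is basic and [v] is derived by intervocalic spirantization (voiced stops become fricatives between vowels).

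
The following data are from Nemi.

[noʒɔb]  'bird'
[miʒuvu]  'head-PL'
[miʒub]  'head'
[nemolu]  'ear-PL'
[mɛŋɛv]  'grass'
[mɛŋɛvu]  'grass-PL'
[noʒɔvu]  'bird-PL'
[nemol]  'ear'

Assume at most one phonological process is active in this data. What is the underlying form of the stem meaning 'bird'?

/noʒɔb/

The stem for 'bird' ends in [b] in [noʒɔb] but [v] in [noʒɔvu].
If /v/ were underlying and a rule turned it into [b] in isolation, 'grass' would also alternate; but it has [v] in both [mɛŋɛv] and [mɛŋɛvu].
So /b/ is underlying, and a rule of intervocalic spirantization — voiced stops become fricatives between vowels — gives [v].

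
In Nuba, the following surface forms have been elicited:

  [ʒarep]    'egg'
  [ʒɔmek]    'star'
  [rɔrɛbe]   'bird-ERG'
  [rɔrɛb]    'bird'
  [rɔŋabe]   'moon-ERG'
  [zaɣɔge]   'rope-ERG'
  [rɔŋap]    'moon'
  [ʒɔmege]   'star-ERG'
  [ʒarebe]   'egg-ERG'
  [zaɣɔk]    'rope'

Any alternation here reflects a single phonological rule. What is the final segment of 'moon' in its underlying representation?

The root 'moon' surfaces as [rɔŋabe] and [rɔŋap], with a stem-final [b] ~ [p] alternation.
If /b/ were underlying and a rule turned it into [p] in isolation, 'bird' would also alternate; but it has [b] in both [rɔrɛbe] and [rɔrɛb].
So /p/ is underlying, and a rule of intervocalic voicing — voiceless stops become voiced between vowels — gives [b].

/p/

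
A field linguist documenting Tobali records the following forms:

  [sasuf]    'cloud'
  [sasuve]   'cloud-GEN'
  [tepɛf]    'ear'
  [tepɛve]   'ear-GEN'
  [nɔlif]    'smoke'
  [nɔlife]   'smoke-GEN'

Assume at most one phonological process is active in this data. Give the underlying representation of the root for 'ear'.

'ear' shows [f] ~ [v] at the end of the stem ([tepɛf] vs [tepɛve]).
But 'smoke' keeps [f] in both environments ([nɔlif], [nɔlife]), so there is no rule changing /f/ to [v] before the GEN suffix.
Therefore /v/ is basic and [f] is derived by word-final obstruent devoicing (voiced obstruents become voiceless word-finally).
The underlying form of 'ear' is therefore /tepɛv/.

/tepɛv/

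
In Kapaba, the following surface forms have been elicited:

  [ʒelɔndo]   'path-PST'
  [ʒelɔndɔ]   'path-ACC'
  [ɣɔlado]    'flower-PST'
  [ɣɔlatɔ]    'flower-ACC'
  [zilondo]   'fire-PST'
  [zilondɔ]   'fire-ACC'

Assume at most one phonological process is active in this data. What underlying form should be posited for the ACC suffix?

The ACC suffix surfaces as [-dɔ] and [-tɔ], depending on the final segment of the stem.
The PST suffix, which begins with [d], is invariant after every stem; so [d] is not altered by any rule here.
The ACC suffix is therefore /-tɔ/ underlyingly, with post-nasal voicing: voiceless stops become voiced after a nasal.

/-tɔ/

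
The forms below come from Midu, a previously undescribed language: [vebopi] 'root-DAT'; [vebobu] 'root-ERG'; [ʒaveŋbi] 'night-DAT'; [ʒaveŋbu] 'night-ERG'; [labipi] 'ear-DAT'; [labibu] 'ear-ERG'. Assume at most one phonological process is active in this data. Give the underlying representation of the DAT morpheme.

The DAT morpheme has two allomorphs, [-bi] and [-pi].
By contrast the ERG suffix keeps its initial [b] throughout — that segment must be underlying.
The DAT suffix is therefore /-pi/ underlyingly, with post-nasal voicing: voiceless stops become voiced after a nasal.

/-pi/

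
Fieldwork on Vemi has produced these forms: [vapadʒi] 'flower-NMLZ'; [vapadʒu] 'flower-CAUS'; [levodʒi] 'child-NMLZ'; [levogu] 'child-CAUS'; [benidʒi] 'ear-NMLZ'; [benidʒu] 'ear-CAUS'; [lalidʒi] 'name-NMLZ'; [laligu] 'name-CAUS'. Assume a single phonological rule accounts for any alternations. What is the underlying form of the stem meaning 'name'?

/lalig/

The stem for 'name' ends in [dʒ] in [lalidʒi] but [g] in [laligu].
Compare 'ear', with invariant [dʒ] in [benidʒi] and [benidʒu]: an analysis with underlying /dʒ/ and a rule producing [g] before the CAUS suffix would wrongly predict alternation here too.
Therefore /g/ is basic and [dʒ] is derived by palatalization before a front vowel (/g/ becomes palato-alveolar [dʒ] before a front vowel).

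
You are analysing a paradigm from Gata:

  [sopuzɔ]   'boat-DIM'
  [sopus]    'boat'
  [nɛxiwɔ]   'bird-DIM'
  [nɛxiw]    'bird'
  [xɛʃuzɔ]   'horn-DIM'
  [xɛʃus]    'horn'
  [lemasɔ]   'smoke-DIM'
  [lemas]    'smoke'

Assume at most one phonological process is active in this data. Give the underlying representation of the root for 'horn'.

/xɛʃuz/

The root 'horn' surfaces as [xɛʃuzɔ] and [xɛʃus], with a stem-final [z] ~ [s] alternation.
If /s/ were underlying and a rule turned it into [z] before the DIM suffix, 'smoke' would also alternate; but it has [s] in both [lemasɔ] and [lemas].
The underlying segment must be /z/; voiced obstruents become voiceless word-finally, yielding [s] there.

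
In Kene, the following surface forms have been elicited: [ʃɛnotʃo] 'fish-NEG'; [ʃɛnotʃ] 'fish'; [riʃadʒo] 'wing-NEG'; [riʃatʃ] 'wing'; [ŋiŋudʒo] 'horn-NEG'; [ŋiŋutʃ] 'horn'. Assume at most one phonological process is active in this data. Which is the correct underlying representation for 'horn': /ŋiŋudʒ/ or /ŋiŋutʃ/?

/ŋiŋudʒ/

'horn' shows [dʒ] ~ [tʃ] at the end of the stem ([ŋiŋudʒo] vs [ŋiŋutʃ]).
Compare 'fish', with invariant [tʃ] in [ʃɛnotʃo] and [ʃɛnotʃ]: an analysis with underlying /tʃ/ and a rule producing [dʒ] before the NEG suffix would wrongly predict alternation here too.
Therefore /dʒ/ is basic and [tʃ] is derived by word-final obstruent devoicing (voiced obstruents become voiceless word-finally).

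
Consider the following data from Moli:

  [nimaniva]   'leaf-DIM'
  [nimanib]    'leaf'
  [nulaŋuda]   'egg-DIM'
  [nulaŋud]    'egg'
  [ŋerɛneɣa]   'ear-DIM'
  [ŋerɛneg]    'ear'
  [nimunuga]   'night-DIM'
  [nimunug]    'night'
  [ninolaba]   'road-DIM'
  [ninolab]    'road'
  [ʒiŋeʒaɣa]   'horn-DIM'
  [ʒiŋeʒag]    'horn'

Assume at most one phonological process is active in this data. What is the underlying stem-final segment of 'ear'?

/ɣ/

In [ŋerɛneɣa] and [ŋerɛneg] the final segment of 'ear' alternates: [ɣ] ~ [g].
If /g/ were underlying and a rule turned it into [ɣ] before the DIM suffix, 'night' would also alternate; but it has [g] in both [nimunuga] and [nimunug].
The alternation reflects word-final hardening: voiced fricatives become stops word-finally. /ɣ/ is underlying.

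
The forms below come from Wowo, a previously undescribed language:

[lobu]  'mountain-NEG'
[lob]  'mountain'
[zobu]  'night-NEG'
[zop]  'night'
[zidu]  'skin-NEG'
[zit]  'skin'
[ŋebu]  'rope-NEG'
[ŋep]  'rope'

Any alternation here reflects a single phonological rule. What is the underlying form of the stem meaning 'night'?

In [zobu] and [zop] the final segment of 'night' alternates: [b] ~ [p].
If /b/ were underlying and a rule turned it into [p] in isolation, 'mountain' would also alternate; but it has [b] in both [lobu] and [lob].
The underlying segment must be /p/; voiceless stops become voiced between vowels, yielding [b] there.

/zop/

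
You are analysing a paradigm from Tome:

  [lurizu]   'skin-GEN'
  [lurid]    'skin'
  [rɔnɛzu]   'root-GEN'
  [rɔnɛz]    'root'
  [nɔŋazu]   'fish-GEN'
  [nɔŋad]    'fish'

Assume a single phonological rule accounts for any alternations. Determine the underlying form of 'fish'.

/nɔŋad/

The stem for 'fish' ends in [z] in [nɔŋazu] but [d] in [nɔŋad].
If /z/ were underlying and a rule turned it into [d] in isolation, 'root' would also alternate; but it has [z] in both [rɔnɛzu] and [rɔnɛz].
So /d/ is underlying, and a rule of intervocalic spirantization — voiced stops become fricatives between vowels — gives [z].
The underlying form of 'fish' is therefore /nɔŋad/.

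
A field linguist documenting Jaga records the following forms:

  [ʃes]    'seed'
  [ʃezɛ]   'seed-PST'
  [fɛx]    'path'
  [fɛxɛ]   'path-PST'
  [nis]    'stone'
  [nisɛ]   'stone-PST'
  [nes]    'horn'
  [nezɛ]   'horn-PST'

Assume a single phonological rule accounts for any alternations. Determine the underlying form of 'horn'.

/nez/

The stem for 'horn' ends in [s] in [nes] but [z] in [nezɛ].
But 'stone' keeps [s] in both environments ([nis], [nisɛ]), so there is no rule changing /s/ to [z] before the PST suffix.
The underlying segment must be /z/; voiced obstruents become voiceless word-finally, yielding [s] there.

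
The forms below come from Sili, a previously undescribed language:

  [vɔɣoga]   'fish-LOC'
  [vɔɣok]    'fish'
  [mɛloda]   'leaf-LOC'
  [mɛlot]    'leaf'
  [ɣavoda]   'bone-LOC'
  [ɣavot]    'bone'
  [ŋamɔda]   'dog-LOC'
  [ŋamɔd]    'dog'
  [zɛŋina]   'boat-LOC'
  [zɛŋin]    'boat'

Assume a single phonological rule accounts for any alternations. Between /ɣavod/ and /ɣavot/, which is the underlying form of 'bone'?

/ɣavot/

The root 'bone' surfaces as [ɣavoda] and [ɣavot], with a stem-final [d] ~ [t] alternation.
The stem 'dog' ([ŋamɔda], [ŋamɔd]) shows [d] unchanged in both environments, so [d] cannot be basic with [t] derived in isolation.
So /t/ is underlying, and a rule of intervocalic voicing — voiceless stops become voiced between vowels — gives [d].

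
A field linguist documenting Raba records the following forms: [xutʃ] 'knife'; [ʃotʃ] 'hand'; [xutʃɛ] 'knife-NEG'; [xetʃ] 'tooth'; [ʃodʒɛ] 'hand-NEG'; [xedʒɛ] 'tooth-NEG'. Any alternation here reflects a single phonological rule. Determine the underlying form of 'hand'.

/ʃodʒ/

The stem for 'hand' ends in [tʃ] in [ʃotʃ] but [dʒ] in [ʃodʒɛ].
The stem 'knife' ([xutʃ], [xutʃɛ]) shows [tʃ] unchanged in both environments, so [tʃ] cannot be basic with [dʒ] derived before the NEG suffix.
The underlying segment must be /dʒ/; voiced obstruents become voiceless word-finally, yielding [tʃ] there.
So 'hand' = /ʃodʒ/.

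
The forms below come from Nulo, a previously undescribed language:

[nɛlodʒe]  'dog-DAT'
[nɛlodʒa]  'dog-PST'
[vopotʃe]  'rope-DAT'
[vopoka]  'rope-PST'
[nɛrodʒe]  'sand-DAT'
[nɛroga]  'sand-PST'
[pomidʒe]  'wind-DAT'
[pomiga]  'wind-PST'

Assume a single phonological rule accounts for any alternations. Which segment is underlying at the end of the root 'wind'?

/g/

'wind' shows [dʒ] ~ [g] at the end of the stem ([pomidʒe] vs [pomiga]).
If /dʒ/ were underlying and a rule turned it into [g] before the PST suffix, 'dog' would also alternate; but it has [dʒ] in both [nɛlodʒe] and [nɛlodʒa].
The alternation reflects palatalization before a front vowel: /k/ and /g/ become palato-alveolar [tʃ] and [dʒ] before a front vowel. /g/ is underlying.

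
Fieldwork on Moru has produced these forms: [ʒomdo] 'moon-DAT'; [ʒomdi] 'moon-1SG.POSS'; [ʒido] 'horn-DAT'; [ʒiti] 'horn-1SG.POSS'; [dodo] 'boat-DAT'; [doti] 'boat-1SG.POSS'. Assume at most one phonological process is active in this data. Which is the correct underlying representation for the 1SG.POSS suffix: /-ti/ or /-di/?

/-ti/

The 1SG.POSS morpheme has two allomorphs, [-di] and [-ti].
The DAT suffix, which begins with [d], is invariant after every stem; so [d] is not altered by any rule here.
So the underlying form is /-ti/, and voiceless stops become voiced after a nasal.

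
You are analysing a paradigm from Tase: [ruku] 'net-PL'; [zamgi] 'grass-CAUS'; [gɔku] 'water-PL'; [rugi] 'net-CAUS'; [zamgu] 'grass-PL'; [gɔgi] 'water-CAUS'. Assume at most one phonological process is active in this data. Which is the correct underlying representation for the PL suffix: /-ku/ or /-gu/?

/-ku/

The PL morpheme has two allomorphs, [-gu] and [-ku].
The CAUS suffix, which begins with [g], is invariant after every stem; so [g] is not altered by any rule here.
So the underlying form is /-ku/, and voiceless stops become voiced after a nasal.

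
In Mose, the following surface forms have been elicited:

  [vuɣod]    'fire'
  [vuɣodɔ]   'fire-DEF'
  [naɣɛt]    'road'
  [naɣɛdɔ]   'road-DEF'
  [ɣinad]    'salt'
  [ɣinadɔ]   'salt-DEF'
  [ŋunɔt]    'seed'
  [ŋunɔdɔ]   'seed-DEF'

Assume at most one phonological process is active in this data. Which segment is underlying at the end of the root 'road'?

The root 'road' surfaces as [naɣɛt] and [naɣɛdɔ], with a stem-final [t] ~ [d] alternation.
But 'fire' keeps [d] in both environments ([vuɣod], [vuɣodɔ]), so there is no rule changing /d/ to [t] in isolation.
Therefore /t/ is basic and [d] is derived by intervocalic voicing (voiceless stops become voiced between vowels).

/t/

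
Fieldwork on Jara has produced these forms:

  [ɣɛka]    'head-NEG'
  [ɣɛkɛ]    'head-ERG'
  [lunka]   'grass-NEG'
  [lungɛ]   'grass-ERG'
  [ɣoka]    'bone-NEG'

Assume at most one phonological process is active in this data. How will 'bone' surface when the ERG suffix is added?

The ERG morpheme has two allomorphs, [-gɛ] and [-kɛ].
The NEG suffix, which begins with [k], is invariant after every stem; so [k] is not altered by any rule here.
The ERG suffix is therefore /-gɛ/ underlyingly, with post-vocalic devoicing: voiced stops become voiceless after a vowel.
After 'bone', which ends in a vowel, the suffix surfaces as [-kɛ], giving [ɣokɛ].

[ɣokɛ]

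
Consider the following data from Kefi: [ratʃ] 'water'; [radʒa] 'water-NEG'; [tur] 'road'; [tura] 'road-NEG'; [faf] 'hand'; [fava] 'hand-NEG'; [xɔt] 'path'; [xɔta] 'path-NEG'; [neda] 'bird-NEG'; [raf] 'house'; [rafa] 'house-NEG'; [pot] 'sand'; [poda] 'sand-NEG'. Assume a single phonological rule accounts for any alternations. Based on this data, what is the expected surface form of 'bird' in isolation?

[net]

'sand' shows [t] ~ [d] at the end of the stem ([pot] vs [poda]).
But 'path' keeps [t] in both environments ([xɔt], [xɔta]), so there is no rule changing /t/ to [d] before the NEG suffix.
So /d/ is underlying, and a rule of word-final obstruent devoicing — voiced obstruents become voiceless word-finally — gives [t].
The one attested form of 'bird', [neda], shows underlying /ned/. Applying the same rule word-finally gives [net].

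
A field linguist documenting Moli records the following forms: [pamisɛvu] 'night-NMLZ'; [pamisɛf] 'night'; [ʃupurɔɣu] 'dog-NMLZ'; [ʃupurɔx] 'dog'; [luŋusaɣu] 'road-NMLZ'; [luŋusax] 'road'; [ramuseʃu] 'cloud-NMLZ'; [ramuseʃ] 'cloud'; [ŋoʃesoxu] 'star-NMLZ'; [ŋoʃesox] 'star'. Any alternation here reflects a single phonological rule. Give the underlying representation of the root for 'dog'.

/ʃupurɔɣ/

'dog' shows [ɣ] ~ [x] at the end of the stem ([ʃupurɔɣu] vs [ʃupurɔx]).
Compare 'star', with invariant [x] in [ŋoʃesoxu] and [ŋoʃesox]: an analysis with underlying /x/ and a rule producing [ɣ] before the NMLZ suffix would wrongly predict alternation here too.
Therefore /ɣ/ is basic and [x] is derived by word-final obstruent devoicing (voiced obstruents become voiceless word-finally).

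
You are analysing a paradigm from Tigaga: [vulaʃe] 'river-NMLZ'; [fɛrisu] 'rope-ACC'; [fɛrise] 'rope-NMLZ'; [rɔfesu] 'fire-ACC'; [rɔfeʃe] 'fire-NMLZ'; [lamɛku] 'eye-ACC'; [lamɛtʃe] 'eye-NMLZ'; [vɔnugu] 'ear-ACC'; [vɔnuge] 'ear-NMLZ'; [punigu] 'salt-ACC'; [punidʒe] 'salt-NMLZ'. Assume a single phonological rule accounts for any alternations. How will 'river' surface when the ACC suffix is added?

'fire' shows [s] ~ [ʃ] at the end of the stem ([rɔfesu] vs [rɔfeʃe]).
Compare 'rope', with invariant [s] in [fɛrisu] and [fɛrise]: an analysis with underlying /s/ and a rule producing [ʃ] before the NMLZ suffix would wrongly predict alternation here too.
The alternation reflects depalatalization: palato-alveolar /tʃ/, /dʒ/ and /ʃ/ become [k], [g] and [s] when no front vowel follows. /ʃ/ is underlying.
The one attested form of 'river', [vulaʃe], shows underlying /vulaʃ/. Applying the same rule when no front vowel follows gives [vulasu].

[vulasu]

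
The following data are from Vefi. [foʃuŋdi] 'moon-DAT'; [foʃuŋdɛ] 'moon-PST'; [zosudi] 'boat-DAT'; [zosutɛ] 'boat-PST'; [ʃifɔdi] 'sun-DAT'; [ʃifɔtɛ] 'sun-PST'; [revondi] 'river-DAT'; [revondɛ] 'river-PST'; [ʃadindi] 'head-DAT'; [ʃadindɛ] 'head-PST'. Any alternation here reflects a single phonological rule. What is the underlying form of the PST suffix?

The PST suffix surfaces as [-dɛ] and [-tɛ], depending on the final segment of the stem.
The DAT suffix, which begins with [d], is invariant after every stem; so [d] is not altered by any rule here.
So the underlying form is /-tɛ/, and voiceless stops become voiced after a nasal.

/-tɛ/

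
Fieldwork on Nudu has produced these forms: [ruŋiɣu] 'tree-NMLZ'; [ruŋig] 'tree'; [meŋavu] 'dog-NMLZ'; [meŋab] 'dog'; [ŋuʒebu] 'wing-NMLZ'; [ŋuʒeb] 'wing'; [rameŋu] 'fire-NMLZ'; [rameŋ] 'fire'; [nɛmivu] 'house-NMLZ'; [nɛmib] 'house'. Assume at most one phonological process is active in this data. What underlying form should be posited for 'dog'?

In [meŋavu] and [meŋab] the final segment of 'dog' alternates: [v] ~ [b].
If /b/ were underlying and a rule turned it into [v] before the NMLZ suffix, 'wing' would also alternate; but it has [b] in both [ŋuʒebu] and [ŋuʒeb].
The alternation reflects word-final hardening: voiced fricatives become stops word-finally. /v/ is underlying.

/meŋav/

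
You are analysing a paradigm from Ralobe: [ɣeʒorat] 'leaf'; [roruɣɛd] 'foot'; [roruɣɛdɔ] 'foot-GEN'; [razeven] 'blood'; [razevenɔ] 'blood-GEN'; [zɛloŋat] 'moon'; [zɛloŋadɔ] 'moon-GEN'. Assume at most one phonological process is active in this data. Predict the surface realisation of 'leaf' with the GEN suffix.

[ɣeʒoradɔ]

In [zɛloŋat] and [zɛloŋadɔ] the final segment of 'moon' alternates: [t] ~ [d].
The stem 'foot' ([roruɣɛd], [roruɣɛdɔ]) shows [d] unchanged in both environments, so [d] cannot be basic with [t] derived in isolation.
The alternation reflects intervocalic voicing: voiceless stops become voiced between vowels. /t/ is underlying.
From [ɣeʒorat] the stem 'leaf' is /ɣeʒorat/; between vowels this yields [ɣeʒoradɔ].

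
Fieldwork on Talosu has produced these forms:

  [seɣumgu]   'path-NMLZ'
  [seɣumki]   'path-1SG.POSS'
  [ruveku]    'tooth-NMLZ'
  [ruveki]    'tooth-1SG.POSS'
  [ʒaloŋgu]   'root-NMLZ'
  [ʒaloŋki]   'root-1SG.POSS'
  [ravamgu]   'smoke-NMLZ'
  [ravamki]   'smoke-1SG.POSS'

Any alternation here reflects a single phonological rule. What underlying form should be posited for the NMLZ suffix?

/-gu/

The NMLZ morpheme has two allomorphs, [-gu] and [-ku].
By contrast the 1SG.POSS suffix keeps its initial [k] throughout — that segment must be underlying.
So the underlying form is /-gu/, and voiced stops become voiceless after a vowel.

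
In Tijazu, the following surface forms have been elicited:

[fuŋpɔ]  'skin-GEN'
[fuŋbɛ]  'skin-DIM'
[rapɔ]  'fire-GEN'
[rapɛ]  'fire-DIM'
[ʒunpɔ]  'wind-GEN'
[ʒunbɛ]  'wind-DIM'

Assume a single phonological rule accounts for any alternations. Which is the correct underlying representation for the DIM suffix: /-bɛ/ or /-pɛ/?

/-bɛ/

The DIM morpheme has two allomorphs, [-bɛ] and [-pɛ].
By contrast the GEN suffix keeps its initial [p] throughout — that segment must be underlying.
The DIM suffix is therefore /-bɛ/ underlyingly, with post-vocalic devoicing: voiced stops become voiceless after a vowel.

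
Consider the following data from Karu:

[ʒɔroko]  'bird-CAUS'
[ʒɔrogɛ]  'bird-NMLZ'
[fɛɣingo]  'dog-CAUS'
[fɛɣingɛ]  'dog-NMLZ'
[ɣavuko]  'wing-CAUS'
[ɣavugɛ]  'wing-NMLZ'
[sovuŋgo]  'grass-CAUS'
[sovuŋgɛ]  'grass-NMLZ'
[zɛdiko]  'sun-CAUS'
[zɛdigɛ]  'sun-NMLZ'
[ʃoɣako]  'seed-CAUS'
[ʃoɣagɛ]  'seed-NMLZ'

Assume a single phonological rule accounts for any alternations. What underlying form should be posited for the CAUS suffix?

/-ko/

The CAUS morpheme has two allomorphs, [-go] and [-ko].
By contrast the NMLZ suffix keeps its initial [g] throughout — that segment must be underlying.
The CAUS suffix is therefore /-ko/ underlyingly, with post-nasal voicing: voiceless stops become voiced after a nasal.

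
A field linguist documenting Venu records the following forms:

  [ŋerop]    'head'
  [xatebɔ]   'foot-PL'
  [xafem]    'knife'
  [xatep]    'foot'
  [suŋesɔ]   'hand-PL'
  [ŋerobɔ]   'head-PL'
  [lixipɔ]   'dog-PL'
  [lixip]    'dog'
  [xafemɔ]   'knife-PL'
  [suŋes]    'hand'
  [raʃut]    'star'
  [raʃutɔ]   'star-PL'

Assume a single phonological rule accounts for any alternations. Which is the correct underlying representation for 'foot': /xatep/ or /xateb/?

In [xatep] and [xatebɔ] the final segment of 'foot' alternates: [p] ~ [b].
Compare 'dog', with invariant [p] in [lixip] and [lixipɔ]: an analysis with underlying /p/ and a rule producing [b] before the PL suffix would wrongly predict alternation here too.
Therefore /b/ is basic and [p] is derived by word-final obstruent devoicing (voiced obstruents become voiceless word-finally).

/xateb/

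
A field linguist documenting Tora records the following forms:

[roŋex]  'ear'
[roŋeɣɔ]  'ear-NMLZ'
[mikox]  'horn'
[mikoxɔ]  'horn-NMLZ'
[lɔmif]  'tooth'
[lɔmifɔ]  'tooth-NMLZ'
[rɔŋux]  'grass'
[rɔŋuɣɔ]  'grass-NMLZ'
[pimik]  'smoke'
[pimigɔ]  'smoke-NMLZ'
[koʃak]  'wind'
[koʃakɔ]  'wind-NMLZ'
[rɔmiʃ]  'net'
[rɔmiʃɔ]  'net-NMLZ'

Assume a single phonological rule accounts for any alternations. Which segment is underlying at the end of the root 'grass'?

/ɣ/

In [rɔŋux] and [rɔŋuɣɔ] the final segment of 'grass' alternates: [x] ~ [ɣ].
If /x/ were underlying and a rule turned it into [ɣ] before the NMLZ suffix, 'horn' would also alternate; but it has [x] in both [mikox] and [mikoxɔ].
The alternation reflects word-final obstruent devoicing: voiced obstruents become voiceless word-finally. /ɣ/ is underlying.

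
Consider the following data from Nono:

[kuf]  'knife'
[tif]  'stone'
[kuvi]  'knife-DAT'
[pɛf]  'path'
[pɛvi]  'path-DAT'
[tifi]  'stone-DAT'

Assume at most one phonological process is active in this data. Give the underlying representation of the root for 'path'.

/pɛv/

The root 'path' surfaces as [pɛvi] and [pɛf], with a stem-final [v] ~ [f] alternation.
If /f/ were underlying and a rule turned it into [v] before the DAT suffix, 'stone' would also alternate; but it has [f] in both [tifi] and [tif].
The alternation reflects word-final obstruent devoicing: voiced obstruents become voiceless word-finally. /v/ is underlying.
Hence 'path' is /pɛv/ underlyingly.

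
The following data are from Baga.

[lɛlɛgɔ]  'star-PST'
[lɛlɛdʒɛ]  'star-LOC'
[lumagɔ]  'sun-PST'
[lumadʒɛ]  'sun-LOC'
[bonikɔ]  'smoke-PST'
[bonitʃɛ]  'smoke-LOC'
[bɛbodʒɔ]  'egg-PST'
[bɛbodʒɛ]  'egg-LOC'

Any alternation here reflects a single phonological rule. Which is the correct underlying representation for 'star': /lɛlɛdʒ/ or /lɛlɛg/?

'star' shows [g] ~ [dʒ] at the end of the stem ([lɛlɛgɔ] vs [lɛlɛdʒɛ]).
The stem 'egg' ([bɛbodʒɔ], [bɛbodʒɛ]) shows [dʒ] unchanged in both environments, so [dʒ] cannot be basic with [g] derived before the PST suffix.
So /g/ is underlying, and a rule of palatalization before a front vowel — /k/ and /g/ become palato-alveolar [tʃ] and [dʒ] before a front vowel — gives [dʒ].

/lɛlɛg/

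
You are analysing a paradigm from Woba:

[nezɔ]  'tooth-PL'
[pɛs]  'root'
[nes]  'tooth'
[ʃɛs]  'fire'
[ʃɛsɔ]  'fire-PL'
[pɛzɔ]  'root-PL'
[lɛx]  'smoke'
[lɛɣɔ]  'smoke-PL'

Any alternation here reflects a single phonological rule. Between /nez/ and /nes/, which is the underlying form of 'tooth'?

/nez/

The stem for 'tooth' ends in [z] in [nezɔ] but [s] in [nes].
Compare 'fire', with invariant [s] in [ʃɛsɔ] and [ʃɛs]: an analysis with underlying /s/ and a rule producing [z] before the PL suffix would wrongly predict alternation here too.
So /z/ is underlying, and a rule of word-final obstruent devoicing — voiced obstruents become voiceless word-finally — gives [s].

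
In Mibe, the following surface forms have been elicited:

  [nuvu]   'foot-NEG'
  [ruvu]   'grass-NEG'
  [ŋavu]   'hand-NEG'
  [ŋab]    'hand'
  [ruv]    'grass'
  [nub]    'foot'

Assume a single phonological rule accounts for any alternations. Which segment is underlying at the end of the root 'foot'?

The stem for 'foot' ends in [b] in [nub] but [v] in [nuvu].
But 'grass' keeps [v] in both environments ([ruv], [ruvu]), so there is no rule changing /v/ to [b] in isolation.
The underlying segment must be /b/; voiced stops become fricatives between vowels, yielding [v] there.

/b/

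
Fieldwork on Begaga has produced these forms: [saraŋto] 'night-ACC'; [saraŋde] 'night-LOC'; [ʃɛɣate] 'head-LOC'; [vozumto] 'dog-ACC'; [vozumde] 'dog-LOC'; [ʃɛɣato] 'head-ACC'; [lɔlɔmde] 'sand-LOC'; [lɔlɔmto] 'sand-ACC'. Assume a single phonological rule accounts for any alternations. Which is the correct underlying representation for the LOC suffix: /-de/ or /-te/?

The LOC morpheme has two allomorphs, [-de] and [-te].
The ACC suffix, which begins with [t], is invariant after every stem; so [t] is not altered by any rule here.
The LOC suffix is therefore /-de/ underlyingly, with post-vocalic devoicing: voiced stops become voiceless after a vowel.

/-de/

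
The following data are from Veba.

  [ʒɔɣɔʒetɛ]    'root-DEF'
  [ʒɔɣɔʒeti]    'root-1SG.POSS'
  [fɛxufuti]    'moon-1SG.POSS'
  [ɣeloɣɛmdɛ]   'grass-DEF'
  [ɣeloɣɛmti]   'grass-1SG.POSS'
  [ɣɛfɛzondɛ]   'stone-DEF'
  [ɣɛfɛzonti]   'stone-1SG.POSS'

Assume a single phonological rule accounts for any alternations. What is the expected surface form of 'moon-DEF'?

[fɛxufutɛ]

The DEF morpheme has two allomorphs, [-dɛ] and [-tɛ].
By contrast the 1SG.POSS suffix keeps its initial [t] throughout — that segment must be underlying.
So the underlying form is /-dɛ/, and voiced stops become voiceless after a vowel.
After 'moon', which ends in a vowel, the suffix surfaces as [-tɛ], giving [fɛxufutɛ].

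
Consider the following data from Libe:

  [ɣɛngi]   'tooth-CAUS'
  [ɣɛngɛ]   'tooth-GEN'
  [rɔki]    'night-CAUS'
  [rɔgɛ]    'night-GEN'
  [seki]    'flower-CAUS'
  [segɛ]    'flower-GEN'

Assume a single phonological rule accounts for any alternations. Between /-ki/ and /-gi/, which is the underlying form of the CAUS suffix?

/-ki/

The CAUS suffix surfaces as [-gi] and [-ki], depending on the final segment of the stem.
The GEN suffix, which begins with [g], is invariant after every stem; so [g] is not altered by any rule here.
So the underlying form is /-ki/, and voiceless stops become voiced after a nasal.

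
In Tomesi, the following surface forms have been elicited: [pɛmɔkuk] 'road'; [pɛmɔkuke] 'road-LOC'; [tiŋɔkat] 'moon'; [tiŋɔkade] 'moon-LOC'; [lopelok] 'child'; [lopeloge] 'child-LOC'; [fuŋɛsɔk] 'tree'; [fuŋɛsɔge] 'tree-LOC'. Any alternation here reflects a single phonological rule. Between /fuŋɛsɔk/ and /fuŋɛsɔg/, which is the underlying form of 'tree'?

/fuŋɛsɔg/

The root 'tree' surfaces as [fuŋɛsɔk] and [fuŋɛsɔge], with a stem-final [k] ~ [g] alternation.
Compare 'road', with invariant [k] in [pɛmɔkuk] and [pɛmɔkuke]: an analysis with underlying /k/ and a rule producing [g] before the LOC suffix would wrongly predict alternation here too.
So /g/ is underlying, and a rule of word-final obstruent devoicing — voiced obstruents become voiceless word-finally — gives [k].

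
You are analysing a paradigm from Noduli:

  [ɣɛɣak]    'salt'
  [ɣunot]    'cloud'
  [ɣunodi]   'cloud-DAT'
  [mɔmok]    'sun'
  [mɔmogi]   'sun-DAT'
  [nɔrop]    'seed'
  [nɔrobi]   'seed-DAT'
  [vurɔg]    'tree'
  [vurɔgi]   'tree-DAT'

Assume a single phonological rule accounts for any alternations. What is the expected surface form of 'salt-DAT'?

[ɣɛɣagi]

In [mɔmok] and [mɔmogi] the final segment of 'sun' alternates: [k] ~ [g].
Compare 'tree', with invariant [g] in [vurɔg] and [vurɔgi]: an analysis with underlying /g/ and a rule producing [k] in isolation would wrongly predict alternation here too.
Therefore /k/ is basic and [g] is derived by intervocalic voicing (voiceless stops become voiced between vowels).
From [ɣɛɣak] the stem 'salt' is /ɣɛɣak/; between vowels this yields [ɣɛɣagi].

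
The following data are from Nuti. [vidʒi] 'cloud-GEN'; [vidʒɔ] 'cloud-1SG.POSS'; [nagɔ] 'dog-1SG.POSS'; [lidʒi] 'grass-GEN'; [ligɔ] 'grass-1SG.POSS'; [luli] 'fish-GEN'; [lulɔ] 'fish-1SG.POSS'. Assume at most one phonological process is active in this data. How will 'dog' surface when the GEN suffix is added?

[nadʒi]

In [lidʒi] and [ligɔ] the final segment of 'grass' alternates: [dʒ] ~ [g].
But 'cloud' keeps [dʒ] in both environments ([vidʒi], [vidʒɔ]), so there is no rule changing /dʒ/ to [g] before the 1SG.POSS suffix.
The underlying segment must be /g/; /g/ becomes palato-alveolar [dʒ] before a front vowel, yielding [dʒ] there.
The one attested form of 'dog', [nagɔ], shows underlying /nag/. Applying the same rule before a front vowel gives [nadʒi].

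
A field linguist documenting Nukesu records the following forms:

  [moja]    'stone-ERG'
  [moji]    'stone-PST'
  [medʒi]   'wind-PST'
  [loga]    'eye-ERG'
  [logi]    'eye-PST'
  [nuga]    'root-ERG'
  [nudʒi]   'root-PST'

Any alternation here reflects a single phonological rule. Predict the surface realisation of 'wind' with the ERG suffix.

The root 'root' surfaces as [nuga] and [nudʒi], with a stem-final [g] ~ [dʒ] alternation.
The stem 'eye' ([loga], [logi]) shows [g] unchanged in both environments, so [g] cannot be basic with [dʒ] derived before the PST suffix.
The alternation reflects depalatalization: palato-alveolar /dʒ/ becomes [g] when no front vowel follows. /dʒ/ is underlying.
The one attested form of 'wind', [medʒi], shows underlying /medʒ/. Applying the same rule when no front vowel follows gives [mega].

[mega]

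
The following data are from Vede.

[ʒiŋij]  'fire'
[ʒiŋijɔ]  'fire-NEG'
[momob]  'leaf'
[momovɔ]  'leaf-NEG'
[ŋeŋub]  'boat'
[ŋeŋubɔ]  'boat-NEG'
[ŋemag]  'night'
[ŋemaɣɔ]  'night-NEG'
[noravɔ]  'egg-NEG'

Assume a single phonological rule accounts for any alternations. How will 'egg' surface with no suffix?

[norab]

The stem for 'leaf' ends in [b] in [momob] but [v] in [momovɔ].
But 'boat' keeps [b] in both environments ([ŋeŋub], [ŋeŋubɔ]), so there is no rule changing /b/ to [v] before the NEG suffix.
The underlying segment must be /v/; voiced fricatives become stops word-finally, yielding [b] there.
From [noravɔ] the stem 'egg' is /norav/; word-finally this yields [norab].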